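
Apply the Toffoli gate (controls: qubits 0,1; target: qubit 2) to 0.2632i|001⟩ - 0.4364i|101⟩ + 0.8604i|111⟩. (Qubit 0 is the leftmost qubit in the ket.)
0.2632i|001⟩ - 0.4364i|101⟩ + 0.8604i|110⟩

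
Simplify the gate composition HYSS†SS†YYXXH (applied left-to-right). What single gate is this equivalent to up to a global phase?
Y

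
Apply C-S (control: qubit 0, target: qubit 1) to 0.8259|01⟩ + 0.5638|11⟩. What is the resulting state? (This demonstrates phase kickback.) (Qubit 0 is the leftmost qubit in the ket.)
0.8259|01⟩ + 0.5638i|11⟩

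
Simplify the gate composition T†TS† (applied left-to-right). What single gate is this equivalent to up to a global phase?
S†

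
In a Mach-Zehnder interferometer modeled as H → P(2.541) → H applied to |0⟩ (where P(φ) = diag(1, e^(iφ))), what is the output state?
(0.0875 + 0.2826i)|0⟩ + (0.9125 - 0.2826i)|1⟩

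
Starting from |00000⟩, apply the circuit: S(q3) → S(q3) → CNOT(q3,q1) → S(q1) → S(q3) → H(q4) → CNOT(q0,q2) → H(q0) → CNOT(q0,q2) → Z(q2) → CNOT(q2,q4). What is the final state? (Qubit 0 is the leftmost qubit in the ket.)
1/2|00000⟩ + 1/2|00001⟩ - 1/2|10100⟩ - 1/2|10101⟩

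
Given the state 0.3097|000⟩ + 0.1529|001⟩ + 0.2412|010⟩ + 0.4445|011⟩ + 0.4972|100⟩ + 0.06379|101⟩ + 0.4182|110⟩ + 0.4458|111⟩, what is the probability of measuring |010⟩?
0.05818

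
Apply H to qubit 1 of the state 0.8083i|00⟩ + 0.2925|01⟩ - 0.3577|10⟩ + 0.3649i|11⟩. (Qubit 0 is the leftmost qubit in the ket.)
(0.2068 + 0.5716i)|00⟩ + (-0.2068 + 0.5716i)|01⟩ + (-0.2529 + 0.258i)|10⟩ + (-0.2529 - 0.258i)|11⟩

H on qubit 1 mixes each pair of kets that differ only in qubit 1: amplitudes (a, b) of (|…0…⟩, |…1…⟩) become ((a + b)/√2, (a − b)/√2). Kets absent from the input have amplitude 0.
(|00⟩, |01⟩): (a, b) = (0.8083i, 0.2925) → ((0.2068 + 0.5716i), (-0.2068 + 0.5716i))
(|10⟩, |11⟩): (a, b) = (-0.3577, 0.3649i) → ((-0.2529 + 0.258i), (-0.2529 - 0.258i))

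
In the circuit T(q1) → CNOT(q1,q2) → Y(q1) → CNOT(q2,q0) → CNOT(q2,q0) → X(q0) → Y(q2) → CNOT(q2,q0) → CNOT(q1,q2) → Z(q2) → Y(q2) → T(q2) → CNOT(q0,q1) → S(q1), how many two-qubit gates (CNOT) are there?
6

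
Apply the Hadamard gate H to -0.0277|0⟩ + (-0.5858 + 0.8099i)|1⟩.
(-0.4338 + 0.5727i)|0⟩ + (0.3946 - 0.5727i)|1⟩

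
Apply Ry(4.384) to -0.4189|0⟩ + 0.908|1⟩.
-0.4946|0⟩ - 0.8691|1⟩

Ry(4.384) = [[cos(θ/2), −sin(θ/2)], [sin(θ/2), cos(θ/2)]]; θ = 4.384, cos(θ/2) ≈ -0.582014, sin(θ/2) ≈ 0.813178.
With a = amp(|0⟩) = -0.4189 and b = amp(|1⟩) = 0.908:
new amp(|0⟩) = (-0.582014)·a + (-0.813178)·b = -0.4946
new amp(|1⟩) = (0.813178)·a + (-0.582014)·b = -0.8691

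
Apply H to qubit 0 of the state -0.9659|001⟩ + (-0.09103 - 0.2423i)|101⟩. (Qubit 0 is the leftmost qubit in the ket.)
(-0.7474 - 0.1713i)|001⟩ + (-0.6186 + 0.1713i)|101⟩

H on qubit 0 mixes each pair of kets that differ only in qubit 0: amplitudes (a, b) of (|…0…⟩, |…1…⟩) become ((a + b)/√2, (a − b)/√2). Kets absent from the input have amplitude 0.
(|001⟩, |101⟩): (a, b) = (-0.9659, (-0.09103 - 0.2423i)) → ((-0.7474 - 0.1713i), (-0.6186 + 0.1713i))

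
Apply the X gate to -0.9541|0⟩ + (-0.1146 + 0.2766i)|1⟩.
(-0.1146 + 0.2766i)|0⟩ - 0.9541|1⟩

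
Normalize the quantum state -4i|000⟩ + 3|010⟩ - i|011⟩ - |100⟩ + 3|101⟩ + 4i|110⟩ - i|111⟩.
-0.5494i|000⟩ + 0.4121|010⟩ - 0.1374i|011⟩ - 0.1374|100⟩ + 0.4121|101⟩ + 0.5494i|110⟩ - 0.1374i|111⟩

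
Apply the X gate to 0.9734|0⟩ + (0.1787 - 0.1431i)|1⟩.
(0.1787 - 0.1431i)|0⟩ + 0.9734|1⟩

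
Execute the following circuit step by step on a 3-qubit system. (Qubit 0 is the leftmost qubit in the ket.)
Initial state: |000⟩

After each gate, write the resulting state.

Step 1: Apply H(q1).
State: 1/√2|000⟩ + 1/√2|010⟩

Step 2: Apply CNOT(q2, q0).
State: 1/√2|000⟩ + 1/√2|010⟩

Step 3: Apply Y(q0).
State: (1/√2)i|100⟩ + (1/√2)i|110⟩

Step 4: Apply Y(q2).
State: -1/√2|101⟩ - 1/√2|111⟩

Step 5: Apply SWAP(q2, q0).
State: -1/√2|101⟩ - 1/√2|111⟩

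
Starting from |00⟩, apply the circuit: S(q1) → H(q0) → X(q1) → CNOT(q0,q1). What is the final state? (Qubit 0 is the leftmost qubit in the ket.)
1/√2|01⟩ + 1/√2|10⟩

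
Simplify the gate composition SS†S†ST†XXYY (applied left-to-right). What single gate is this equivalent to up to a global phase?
T†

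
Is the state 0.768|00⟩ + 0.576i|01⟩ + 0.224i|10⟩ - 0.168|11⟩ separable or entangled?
Separable

Writing the state as a|00⟩ + b|01⟩ + c|10⟩ + d|11⟩, it is a product state iff ad − bc = 0.
Here (a, b, c, d) = (0.768, 0.576i, 0.224i, -0.168): ad − bc = (0.768)(-0.168) − (0.576i)(0.224i) = 0, so the state is separable.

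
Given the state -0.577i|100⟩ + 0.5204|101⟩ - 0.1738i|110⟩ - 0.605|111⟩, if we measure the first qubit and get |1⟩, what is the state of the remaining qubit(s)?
-0.577i|00⟩ + 0.5204|01⟩ - 0.1738i|10⟩ - 0.605|11⟩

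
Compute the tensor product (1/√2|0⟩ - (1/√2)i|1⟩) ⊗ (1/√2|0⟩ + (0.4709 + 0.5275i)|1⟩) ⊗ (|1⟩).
1/2|001⟩ + (0.333 + 0.373i)|011⟩ - (1/2)i|101⟩ + (0.373 - 0.333i)|111⟩

amp(|b₁b₂…⟩) = product of the factor amplitudes for bits b₁, b₂, …; only kets whose every factor amplitude is nonzero survive.
|001⟩: (1/√2)(1/√2)(1) = 1/2
|011⟩: (1/√2)(0.4709 + 0.5275i)(1) = (0.333 + 0.373i)
|101⟩: (-(1/√2)i)(1/√2)(1) = -(1/2)i
|111⟩: (-(1/√2)i)(0.4709 + 0.5275i)(1) = (0.373 - 0.333i)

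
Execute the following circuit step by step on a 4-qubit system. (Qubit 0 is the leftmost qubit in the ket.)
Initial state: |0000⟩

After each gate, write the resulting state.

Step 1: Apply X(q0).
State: |1000⟩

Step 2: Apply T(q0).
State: (1/√2 + (1/√2)i)|1000⟩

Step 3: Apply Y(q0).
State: (1/√2 - (1/√2)i)|0000⟩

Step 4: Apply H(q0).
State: (1/2 - (1/2)i)|0000⟩ + (1/2 - (1/2)i)|1000⟩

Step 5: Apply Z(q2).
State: (1/2 - (1/2)i)|0000⟩ + (1/2 - (1/2)i)|1000⟩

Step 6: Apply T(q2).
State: (1/2 - (1/2)i)|0000⟩ + (1/2 - (1/2)i)|1000⟩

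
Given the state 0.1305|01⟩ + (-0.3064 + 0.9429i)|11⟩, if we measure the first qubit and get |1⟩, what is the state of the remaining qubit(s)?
(-0.309 + 0.951i)|1⟩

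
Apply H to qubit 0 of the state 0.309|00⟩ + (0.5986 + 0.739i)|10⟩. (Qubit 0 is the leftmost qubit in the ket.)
(0.6418 + 0.5226i)|00⟩ + (-0.2048 - 0.5226i)|10⟩

H on qubit 0 mixes each pair of kets that differ only in qubit 0: amplitudes (a, b) of (|…0…⟩, |…1…⟩) become ((a + b)/√2, (a − b)/√2). Kets absent from the input have amplitude 0.
(|00⟩, |10⟩): (a, b) = (0.309, (0.5986 + 0.739i)) → ((0.6418 + 0.5226i), (-0.2048 - 0.5226i))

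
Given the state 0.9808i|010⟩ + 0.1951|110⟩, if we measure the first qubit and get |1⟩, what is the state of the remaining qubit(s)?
|10⟩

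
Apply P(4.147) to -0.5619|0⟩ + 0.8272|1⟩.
-0.5619|0⟩ + (-0.4432 - 0.6985i)|1⟩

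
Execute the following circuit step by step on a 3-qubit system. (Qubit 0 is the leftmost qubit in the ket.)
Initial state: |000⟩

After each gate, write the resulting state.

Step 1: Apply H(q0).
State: 1/√2|000⟩ + 1/√2|100⟩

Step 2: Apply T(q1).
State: 1/√2|000⟩ + 1/√2|100⟩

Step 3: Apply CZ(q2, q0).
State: 1/√2|000⟩ + 1/√2|100⟩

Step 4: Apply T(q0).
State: 1/√2|000⟩ + (1/2 + (1/2)i)|100⟩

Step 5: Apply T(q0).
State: 1/√2|000⟩ + (1/√2)i|100⟩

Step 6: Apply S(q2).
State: 1/√2|000⟩ + (1/√2)i|100⟩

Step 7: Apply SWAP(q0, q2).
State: 1/√2|000⟩ + (1/√2)i|001⟩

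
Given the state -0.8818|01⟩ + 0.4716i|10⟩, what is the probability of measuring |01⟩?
0.7776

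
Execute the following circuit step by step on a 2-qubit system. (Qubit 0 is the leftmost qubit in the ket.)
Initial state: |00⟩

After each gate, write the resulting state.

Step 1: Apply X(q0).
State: |10⟩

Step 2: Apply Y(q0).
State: -i|00⟩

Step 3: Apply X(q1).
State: -i|01⟩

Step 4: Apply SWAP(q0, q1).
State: -i|10⟩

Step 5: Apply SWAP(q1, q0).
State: -i|01⟩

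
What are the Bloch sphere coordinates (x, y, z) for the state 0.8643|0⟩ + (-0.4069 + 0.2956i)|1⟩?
(-0.7034, 0.511, 0.4941)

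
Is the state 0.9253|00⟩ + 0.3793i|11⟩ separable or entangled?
Entangled

Writing the state as a|00⟩ + b|01⟩ + c|10⟩ + d|11⟩, it is a product state iff ad − bc = 0.
Here (a, b, c, d) = (0.9253, 0, 0, 0.3793i): ad − bc = (0.9253)(0.3793i) − (0)(0) = 0.351i ≠ 0, so the state is entangled.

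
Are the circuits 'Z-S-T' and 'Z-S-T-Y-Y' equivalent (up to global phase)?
Yes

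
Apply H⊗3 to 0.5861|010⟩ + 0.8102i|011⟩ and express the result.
(0.2072 + 0.2864i)|000⟩ + (0.2072 - 0.2864i)|001⟩ + (-0.2072 - 0.2864i)|010⟩ + (-0.2072 + 0.2864i)|011⟩ + (0.2072 + 0.2864i)|100⟩ + (0.2072 - 0.2864i)|101⟩ + (-0.2072 - 0.2864i)|110⟩ + (-0.2072 + 0.2864i)|111⟩

H⊗3 gives amp(|y⟩) = (1/2√2) Σ_x (−1)^(x·y) amp(|x⟩), where x·y is the number of positions in which both x and y have a 1.
|000⟩: (0.5861 + 0.8102i)/(2√2) = (0.2072 + 0.2864i)
|001⟩: (0.5861 - 0.8102i)/(2√2) = (0.2072 - 0.2864i)
|010⟩: (-0.5861 - 0.8102i)/(2√2) = (-0.2072 - 0.2864i)
|011⟩: (-0.5861 + 0.8102i)/(2√2) = (-0.2072 + 0.2864i)
|100⟩: (0.5861 + 0.8102i)/(2√2) = (0.2072 + 0.2864i)
|101⟩: (0.5861 - 0.8102i)/(2√2) = (0.2072 - 0.2864i)
|110⟩: (-0.5861 - 0.8102i)/(2√2) = (-0.2072 - 0.2864i)
|111⟩: (-0.5861 + 0.8102i)/(2√2) = (-0.2072 + 0.2864i)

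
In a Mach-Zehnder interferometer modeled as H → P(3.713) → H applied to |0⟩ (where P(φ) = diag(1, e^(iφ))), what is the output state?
(0.07943 - 0.2704i)|0⟩ + (0.9206 + 0.2704i)|1⟩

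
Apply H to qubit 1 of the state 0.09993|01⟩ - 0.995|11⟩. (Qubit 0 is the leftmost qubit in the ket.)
0.07066|00⟩ - 0.07066|01⟩ - 0.7036|10⟩ + 0.7036|11⟩

H on qubit 1 mixes each pair of kets that differ only in qubit 1: amplitudes (a, b) of (|…0…⟩, |…1…⟩) become ((a + b)/√2, (a − b)/√2). Kets absent from the input have amplitude 0.
(|00⟩, |01⟩): (a, b) = (0, 0.09993) → (0.07066, -0.07066)
(|10⟩, |11⟩): (a, b) = (0, -0.995) → (-0.7036, 0.7036)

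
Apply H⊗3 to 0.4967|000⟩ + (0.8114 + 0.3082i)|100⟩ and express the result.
(0.4625 + 0.109i)|000⟩ + (0.4625 + 0.109i)|001⟩ + (0.4625 + 0.109i)|010⟩ + (0.4625 + 0.109i)|011⟩ + (-0.1113 - 0.109i)|100⟩ + (-0.1113 - 0.109i)|101⟩ + (-0.1113 - 0.109i)|110⟩ + (-0.1113 - 0.109i)|111⟩

H⊗3 gives amp(|y⟩) = (1/2√2) Σ_x (−1)^(x·y) amp(|x⟩), where x·y is the number of positions in which both x and y have a 1.
|000⟩: (0.4967 + (0.8114 + 0.3082i))/(2√2) = (0.4625 + 0.109i)
|001⟩: (0.4967 + (0.8114 + 0.3082i))/(2√2) = (0.4625 + 0.109i)
|010⟩: (0.4967 + (0.8114 + 0.3082i))/(2√2) = (0.4625 + 0.109i)
|011⟩: (0.4967 + (0.8114 + 0.3082i))/(2√2) = (0.4625 + 0.109i)
|100⟩: (0.4967 - (0.8114 + 0.3082i))/(2√2) = (-0.1113 - 0.109i)
|101⟩: (0.4967 - (0.8114 + 0.3082i))/(2√2) = (-0.1113 - 0.109i)
|110⟩: (0.4967 - (0.8114 + 0.3082i))/(2√2) = (-0.1113 - 0.109i)
|111⟩: (0.4967 - (0.8114 + 0.3082i))/(2√2) = (-0.1113 - 0.109i)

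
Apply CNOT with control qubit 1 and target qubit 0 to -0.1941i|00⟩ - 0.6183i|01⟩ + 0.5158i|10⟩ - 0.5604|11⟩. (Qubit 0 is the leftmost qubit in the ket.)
-0.1941i|00⟩ - 0.5604|01⟩ + 0.5158i|10⟩ - 0.6183i|11⟩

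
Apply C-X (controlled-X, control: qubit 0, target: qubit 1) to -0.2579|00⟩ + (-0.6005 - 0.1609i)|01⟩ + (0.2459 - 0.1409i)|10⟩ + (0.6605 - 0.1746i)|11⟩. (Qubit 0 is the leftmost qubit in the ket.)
-0.2579|00⟩ + (-0.6005 - 0.1609i)|01⟩ + (0.6605 - 0.1746i)|10⟩ + (0.2459 - 0.1409i)|11⟩

C-X leaves the control-|0⟩ kets |00⟩, |01⟩ unchanged and applies X to qubit 1 on the control-|1⟩ pair (|10⟩, |11⟩).
X = [[0, 1], [1, 0]].
With a = amp(|10⟩) = (0.2459 - 0.1409i) and b = amp(|11⟩) = (0.6605 - 0.1746i):
new amp(|10⟩) = (1)·b = (0.6605 - 0.1746i)
new amp(|11⟩) = (1)·a = (0.2459 - 0.1409i)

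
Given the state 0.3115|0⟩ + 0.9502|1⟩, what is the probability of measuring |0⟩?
0.09703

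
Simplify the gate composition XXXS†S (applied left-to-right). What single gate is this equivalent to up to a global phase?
X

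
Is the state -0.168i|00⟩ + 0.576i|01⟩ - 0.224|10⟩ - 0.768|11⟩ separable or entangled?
Entangled

Writing the state as a|00⟩ + b|01⟩ + c|10⟩ + d|11⟩, it is a product state iff ad − bc = 0.
Here (a, b, c, d) = (-0.168i, 0.576i, -0.224, -0.768): ad − bc = (-0.168i)(-0.768) − (0.576i)(-0.224) = 0.258i ≠ 0, so the state is entangled.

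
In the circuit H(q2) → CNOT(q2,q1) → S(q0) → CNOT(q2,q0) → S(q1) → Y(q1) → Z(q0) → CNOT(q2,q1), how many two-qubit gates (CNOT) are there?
3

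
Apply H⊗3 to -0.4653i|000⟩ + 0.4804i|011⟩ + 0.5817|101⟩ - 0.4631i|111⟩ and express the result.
(0.2057 - 0.1584i)|000⟩ + (-0.2057 - 0.1706i)|001⟩ + (0.2057 - 0.1706i)|010⟩ + (-0.2057 - 0.1584i)|011⟩ + (-0.2057 + 0.1691i)|100⟩ + (0.2057 - 0.4981i)|101⟩ + (-0.2057 - 0.4981i)|110⟩ + (0.2057 + 0.1691i)|111⟩

H⊗3 gives amp(|y⟩) = (1/2√2) Σ_x (−1)^(x·y) amp(|x⟩), where x·y is the number of positions in which both x and y have a 1.
|000⟩: (-0.4653i + 0.4804i + 0.5817 - 0.4631i)/(2√2) = (0.2057 - 0.1584i)
|001⟩: (-0.4653i - 0.4804i - 0.5817 + 0.4631i)/(2√2) = (-0.2057 - 0.1706i)
|010⟩: (-0.4653i - 0.4804i + 0.5817 + 0.4631i)/(2√2) = (0.2057 - 0.1706i)
|011⟩: (-0.4653i + 0.4804i - 0.5817 - 0.4631i)/(2√2) = (-0.2057 - 0.1584i)
|100⟩: (-0.4653i + 0.4804i - 0.5817 + 0.4631i)/(2√2) = (-0.2057 + 0.1691i)
|101⟩: (-0.4653i - 0.4804i + 0.5817 - 0.4631i)/(2√2) = (0.2057 - 0.4981i)
|110⟩: (-0.4653i - 0.4804i - 0.5817 - 0.4631i)/(2√2) = (-0.2057 - 0.4981i)
|111⟩: (-0.4653i + 0.4804i + 0.5817 + 0.4631i)/(2√2) = (0.2057 + 0.1691i)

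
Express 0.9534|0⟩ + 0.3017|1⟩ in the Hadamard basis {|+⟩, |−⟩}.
0.8875|+⟩ + 0.4608|−⟩

With |ψ⟩ = α|0⟩ + β|1⟩, the Hadamard-basis coefficients are ⟨+|ψ⟩ = (α + β)/√2 and ⟨−|ψ⟩ = (α − β)/√2.
Here α = 0.9534, β = 0.3017: (α + β)/√2 = 0.8875, (α − β)/√2 = 0.4608.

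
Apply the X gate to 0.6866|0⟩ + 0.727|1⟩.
0.727|0⟩ + 0.6866|1⟩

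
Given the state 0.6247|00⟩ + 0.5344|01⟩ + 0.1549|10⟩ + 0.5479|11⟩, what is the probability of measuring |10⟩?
0.02399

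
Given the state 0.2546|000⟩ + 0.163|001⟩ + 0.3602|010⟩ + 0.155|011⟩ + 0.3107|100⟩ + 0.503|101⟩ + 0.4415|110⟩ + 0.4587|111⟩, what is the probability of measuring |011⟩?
0.02403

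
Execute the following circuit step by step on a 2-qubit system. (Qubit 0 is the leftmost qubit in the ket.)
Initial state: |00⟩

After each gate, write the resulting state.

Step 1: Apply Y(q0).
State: i|10⟩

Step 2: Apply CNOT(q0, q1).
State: i|11⟩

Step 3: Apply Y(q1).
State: |10⟩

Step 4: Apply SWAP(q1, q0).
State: |01⟩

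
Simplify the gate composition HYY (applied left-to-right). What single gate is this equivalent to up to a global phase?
H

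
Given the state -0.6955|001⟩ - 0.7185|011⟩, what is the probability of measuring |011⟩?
0.5162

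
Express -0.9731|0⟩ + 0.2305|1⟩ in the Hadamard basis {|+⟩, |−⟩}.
-0.5251|+⟩ - 0.8511|−⟩

With |ψ⟩ = α|0⟩ + β|1⟩, the Hadamard-basis coefficients are ⟨+|ψ⟩ = (α + β)/√2 and ⟨−|ψ⟩ = (α − β)/√2.
Here α = -0.9731, β = 0.2305: (α + β)/√2 = -0.5251, (α − β)/√2 = -0.8511.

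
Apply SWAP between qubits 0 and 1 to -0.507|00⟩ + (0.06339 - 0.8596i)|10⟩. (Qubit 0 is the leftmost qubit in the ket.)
-0.507|00⟩ + (0.06339 - 0.8596i)|01⟩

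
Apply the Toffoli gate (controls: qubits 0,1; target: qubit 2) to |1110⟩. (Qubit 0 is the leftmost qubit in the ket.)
|1100⟩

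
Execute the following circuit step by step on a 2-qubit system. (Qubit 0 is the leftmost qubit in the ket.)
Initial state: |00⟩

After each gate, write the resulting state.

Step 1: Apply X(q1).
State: |01⟩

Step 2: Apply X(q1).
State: |00⟩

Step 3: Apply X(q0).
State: |10⟩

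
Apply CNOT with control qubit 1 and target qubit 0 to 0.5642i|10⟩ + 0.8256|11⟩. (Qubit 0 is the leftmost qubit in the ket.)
0.8256|01⟩ + 0.5642i|10⟩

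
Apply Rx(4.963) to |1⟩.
-0.6132i|0⟩ - 0.7899|1⟩

Rx(4.963) = [[cos(θ/2), −i·sin(θ/2)], [−i·sin(θ/2), cos(θ/2)]]; θ = 4.963, cos(θ/2) ≈ -0.789935, sin(θ/2) ≈ 0.61319.
With a = amp(|0⟩) = 0 and b = amp(|1⟩) = 1:
new amp(|0⟩) = (-0.789935)·a + (-0.61319i)·b = -0.6132i
new amp(|1⟩) = (-0.61319i)·a + (-0.789935)·b = -0.7899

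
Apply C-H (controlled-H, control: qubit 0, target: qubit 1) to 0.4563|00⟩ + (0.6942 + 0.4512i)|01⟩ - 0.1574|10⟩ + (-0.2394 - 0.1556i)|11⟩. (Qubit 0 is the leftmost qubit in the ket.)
0.4563|00⟩ + (0.6942 + 0.4512i)|01⟩ + (-0.2806 - 0.11i)|10⟩ + (0.05798 + 0.11i)|11⟩

C-H leaves the control-|0⟩ kets |00⟩, |01⟩ unchanged and applies H to qubit 1 on the control-|1⟩ pair (|10⟩, |11⟩).
H = [[1/√2, 1/√2], [1/√2, -1/√2]].
With a = amp(|10⟩) = -0.1574 and b = amp(|11⟩) = (-0.2394 - 0.1556i):
new amp(|10⟩) = (1/√2)·a + (1/√2)·b = (-0.2806 - 0.11i)
new amp(|11⟩) = (1/√2)·a + (-1/√2)·b = (0.05798 + 0.11i)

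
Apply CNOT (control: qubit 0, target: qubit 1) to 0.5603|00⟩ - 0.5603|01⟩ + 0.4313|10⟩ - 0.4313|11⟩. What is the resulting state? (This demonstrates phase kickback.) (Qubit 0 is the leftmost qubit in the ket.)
0.5603|00⟩ - 0.5603|01⟩ - 0.4313|10⟩ + 0.4313|11⟩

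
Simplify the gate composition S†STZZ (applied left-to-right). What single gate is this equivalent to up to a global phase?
T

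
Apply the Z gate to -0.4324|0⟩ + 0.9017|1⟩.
-0.4324|0⟩ - 0.9017|1⟩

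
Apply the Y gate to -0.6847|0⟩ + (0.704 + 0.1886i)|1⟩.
(0.1886 - 0.704i)|0⟩ - 0.6847i|1⟩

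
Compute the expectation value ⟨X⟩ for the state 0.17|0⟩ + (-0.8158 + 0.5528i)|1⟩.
-0.2774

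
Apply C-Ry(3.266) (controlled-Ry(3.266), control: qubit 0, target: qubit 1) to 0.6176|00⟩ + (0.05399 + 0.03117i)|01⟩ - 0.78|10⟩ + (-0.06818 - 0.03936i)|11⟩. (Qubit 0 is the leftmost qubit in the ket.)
0.6176|00⟩ + (0.05399 + 0.03117i)|01⟩ + (0.1165 + 0.03928i)|10⟩ + (-0.7743 + 0.002447i)|11⟩

C-Ry(3.266) leaves the control-|0⟩ kets |00⟩, |01⟩ unchanged and applies Ry(3.266) to qubit 1 on the control-|1⟩ pair (|10⟩, |11⟩).
Ry(3.266) = [[cos(θ/2), −sin(θ/2)], [sin(θ/2), cos(θ/2)]]; θ = 3.266, cos(θ/2) ≈ -0.0621636, sin(θ/2) ≈ 0.998066.
With a = amp(|10⟩) = -0.78 and b = amp(|11⟩) = (-0.06818 - 0.03936i):
new amp(|10⟩) = (-0.0621636)·a + (-0.998066)·b = (0.1165 + 0.03928i)
new amp(|11⟩) = (0.998066)·a + (-0.0621636)·b = (-0.7743 + 0.002447i)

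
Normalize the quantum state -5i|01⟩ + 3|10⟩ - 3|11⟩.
-0.7625i|01⟩ + 0.4575|10⟩ - 0.4575|11⟩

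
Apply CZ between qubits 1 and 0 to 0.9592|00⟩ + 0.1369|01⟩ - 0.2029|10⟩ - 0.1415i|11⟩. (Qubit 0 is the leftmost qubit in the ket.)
0.9592|00⟩ + 0.1369|01⟩ - 0.2029|10⟩ + 0.1415i|11⟩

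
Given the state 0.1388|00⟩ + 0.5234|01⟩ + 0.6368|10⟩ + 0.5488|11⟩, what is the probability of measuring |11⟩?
0.3012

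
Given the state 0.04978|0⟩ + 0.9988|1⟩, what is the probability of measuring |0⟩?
0.002478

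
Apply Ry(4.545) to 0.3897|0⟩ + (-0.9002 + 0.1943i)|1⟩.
(0.436 - 0.1484i)|0⟩ + (0.8787 - 0.1254i)|1⟩

Ry(4.545) = [[cos(θ/2), −sin(θ/2)], [sin(θ/2), cos(θ/2)]]; θ = 4.545, cos(θ/2) ≈ -0.64552, sin(θ/2) ≈ 0.763744.
With a = amp(|0⟩) = 0.3897 and b = amp(|1⟩) = (-0.9002 + 0.1943i):
new amp(|0⟩) = (-0.64552)·a + (-0.763744)·b = (0.436 - 0.1484i)
new amp(|1⟩) = (0.763744)·a + (-0.64552)·b = (0.8787 - 0.1254i)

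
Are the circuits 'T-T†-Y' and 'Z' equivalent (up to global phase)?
No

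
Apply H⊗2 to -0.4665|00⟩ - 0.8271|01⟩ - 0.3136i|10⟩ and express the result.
(-0.6468 - 0.1568i)|00⟩ + (0.1803 - 0.1568i)|01⟩ + (-0.6468 + 0.1568i)|10⟩ + (0.1803 + 0.1568i)|11⟩

H⊗2 gives amp(|y⟩) = (1/2) Σ_x (−1)^(x·y) amp(|x⟩), where x·y is the number of positions in which both x and y have a 1.
|00⟩: (-0.4665 - 0.8271 - 0.3136i)/2 = (-0.6468 - 0.1568i)
|01⟩: (-0.4665 + 0.8271 - 0.3136i)/2 = (0.1803 - 0.1568i)
|10⟩: (-0.4665 - 0.8271 + 0.3136i)/2 = (-0.6468 + 0.1568i)
|11⟩: (-0.4665 + 0.8271 + 0.3136i)/2 = (0.1803 + 0.1568i)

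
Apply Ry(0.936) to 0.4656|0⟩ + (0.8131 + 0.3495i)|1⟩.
(0.04874 - 0.1577i)|0⟩ + (0.9357 + 0.3119i)|1⟩

Ry(0.936) = [[cos(θ/2), −sin(θ/2)], [sin(θ/2), cos(θ/2)]]; θ = 0.936, cos(θ/2) ≈ 0.892472, sin(θ/2) ≈ 0.451102.
With a = amp(|0⟩) = 0.4656 and b = amp(|1⟩) = (0.8131 + 0.3495i):
new amp(|0⟩) = (0.892472)·a + (-0.451102)·b = (0.04874 - 0.1577i)
new amp(|1⟩) = (0.451102)·a + (0.892472)·b = (0.9357 + 0.3119i)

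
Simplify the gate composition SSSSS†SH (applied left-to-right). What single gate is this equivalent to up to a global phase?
H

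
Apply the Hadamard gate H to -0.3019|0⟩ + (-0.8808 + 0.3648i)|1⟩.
(-0.8363 + 0.258i)|0⟩ + (0.4093 - 0.258i)|1⟩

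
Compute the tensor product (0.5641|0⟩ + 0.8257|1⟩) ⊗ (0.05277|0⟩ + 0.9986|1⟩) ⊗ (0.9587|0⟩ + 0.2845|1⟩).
0.02854|000⟩ + 0.008469|001⟩ + 0.54|010⟩ + 0.1603|011⟩ + 0.04177|100⟩ + 0.0124|101⟩ + 0.7905|110⟩ + 0.2346|111⟩

amp(|b₁b₂…⟩) = product of the factor amplitudes for bits b₁, b₂, …; only kets whose every factor amplitude is nonzero survive.
|000⟩: (0.5641)(0.05277)(0.9587) = 0.02854
|001⟩: (0.5641)(0.05277)(0.2845) = 0.008469
|010⟩: (0.5641)(0.9986)(0.9587) = 0.54
|011⟩: (0.5641)(0.9986)(0.2845) = 0.1603
|100⟩: (0.8257)(0.05277)(0.9587) = 0.04177
|101⟩: (0.8257)(0.05277)(0.2845) = 0.0124
|110⟩: (0.8257)(0.9986)(0.9587) = 0.7905
|111⟩: (0.8257)(0.9986)(0.2845) = 0.2346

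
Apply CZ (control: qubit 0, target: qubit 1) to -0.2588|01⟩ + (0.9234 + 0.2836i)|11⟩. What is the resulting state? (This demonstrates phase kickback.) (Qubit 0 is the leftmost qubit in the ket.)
-0.2588|01⟩ + (-0.9234 - 0.2836i)|11⟩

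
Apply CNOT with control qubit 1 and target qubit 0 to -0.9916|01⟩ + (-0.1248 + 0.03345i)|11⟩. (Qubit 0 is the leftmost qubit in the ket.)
(-0.1248 + 0.03345i)|01⟩ - 0.9916|11⟩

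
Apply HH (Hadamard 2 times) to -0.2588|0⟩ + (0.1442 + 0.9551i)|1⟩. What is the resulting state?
-0.2588|0⟩ + (0.1442 + 0.9551i)|1⟩

H² = I, so an even number of Hadamards cancels: H^2 = I and the state is unchanged.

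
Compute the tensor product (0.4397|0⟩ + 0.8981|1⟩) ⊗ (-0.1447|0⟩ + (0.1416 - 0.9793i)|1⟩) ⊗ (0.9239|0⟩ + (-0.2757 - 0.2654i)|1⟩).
-0.05878|000⟩ + (0.01754 + 0.01689i)|001⟩ + (0.05752 - 0.3978i)|010⟩ + (-0.1314 + 0.1022i)|011⟩ - 0.1201|100⟩ + (0.03583 + 0.03449i)|101⟩ + (0.1175 - 0.8126i)|110⟩ + (-0.2685 + 0.2087i)|111⟩

amp(|b₁b₂…⟩) = product of the factor amplitudes for bits b₁, b₂, …; only kets whose every factor amplitude is nonzero survive.
|000⟩: (0.4397)(-0.1447)(0.9239) = -0.05878
|001⟩: (0.4397)(-0.1447)(-0.2757 - 0.2654i) = (0.01754 + 0.01689i)
|010⟩: (0.4397)(0.1416 - 0.9793i)(0.9239) = (0.05752 - 0.3978i)
|011⟩: (0.4397)(0.1416 - 0.9793i)(-0.2757 - 0.2654i) = (-0.1314 + 0.1022i)
|100⟩: (0.8981)(-0.1447)(0.9239) = -0.1201
|101⟩: (0.8981)(-0.1447)(-0.2757 - 0.2654i) = (0.03583 + 0.03449i)
|110⟩: (0.8981)(0.1416 - 0.9793i)(0.9239) = (0.1175 - 0.8126i)
|111⟩: (0.8981)(0.1416 - 0.9793i)(-0.2757 - 0.2654i) = (-0.2685 + 0.2087i)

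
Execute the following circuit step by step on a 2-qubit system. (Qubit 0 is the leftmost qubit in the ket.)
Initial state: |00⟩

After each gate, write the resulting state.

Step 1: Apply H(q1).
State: 1/√2|00⟩ + 1/√2|01⟩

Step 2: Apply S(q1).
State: 1/√2|00⟩ + (1/√2)i|01⟩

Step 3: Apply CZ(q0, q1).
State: 1/√2|00⟩ + (1/√2)i|01⟩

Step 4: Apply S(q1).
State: 1/√2|00⟩ - 1/√2|01⟩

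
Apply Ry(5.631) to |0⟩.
-0.9473|0⟩ + 0.3203|1⟩

Ry(5.631) = [[cos(θ/2), −sin(θ/2)], [sin(θ/2), cos(θ/2)]]; θ = 5.631, cos(θ/2) ≈ -0.947301, sin(θ/2) ≈ 0.320344.
With a = amp(|0⟩) = 1 and b = amp(|1⟩) = 0:
new amp(|0⟩) = (-0.947301)·a + (-0.320344)·b = -0.9473
new amp(|1⟩) = (0.320344)·a + (-0.947301)·b = 0.3203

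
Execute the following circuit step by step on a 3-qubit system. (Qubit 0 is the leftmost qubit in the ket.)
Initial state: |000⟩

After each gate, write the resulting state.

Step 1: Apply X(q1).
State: |010⟩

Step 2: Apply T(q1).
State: (1/√2 + (1/√2)i)|010⟩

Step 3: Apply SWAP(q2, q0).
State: (1/√2 + (1/√2)i)|010⟩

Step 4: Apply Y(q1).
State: (1/√2 - (1/√2)i)|000⟩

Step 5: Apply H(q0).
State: (1/2 - (1/2)i)|000⟩ + (1/2 - (1/2)i)|100⟩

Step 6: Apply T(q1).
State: (1/2 - (1/2)i)|000⟩ + (1/2 - (1/2)i)|100⟩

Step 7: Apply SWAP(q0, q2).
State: (1/2 - (1/2)i)|000⟩ + (1/2 - (1/2)i)|001⟩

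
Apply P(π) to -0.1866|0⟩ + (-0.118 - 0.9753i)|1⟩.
-0.1866|0⟩ + (0.118 + 0.9753i)|1⟩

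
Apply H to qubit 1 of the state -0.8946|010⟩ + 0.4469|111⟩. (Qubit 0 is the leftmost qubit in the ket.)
-0.6326|000⟩ + 0.6326|010⟩ + 0.316|101⟩ - 0.316|111⟩

H on qubit 1 mixes each pair of kets that differ only in qubit 1: amplitudes (a, b) of (|…0…⟩, |…1…⟩) become ((a + b)/√2, (a − b)/√2). Kets absent from the input have amplitude 0.
(|000⟩, |010⟩): (a, b) = (0, -0.8946) → (-0.6326, 0.6326)
(|101⟩, |111⟩): (a, b) = (0, 0.4469) → (0.316, -0.316)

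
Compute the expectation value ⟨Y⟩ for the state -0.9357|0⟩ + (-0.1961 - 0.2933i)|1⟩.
0.5489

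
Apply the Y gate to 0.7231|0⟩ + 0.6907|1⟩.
-0.6907i|0⟩ + 0.7231i|1⟩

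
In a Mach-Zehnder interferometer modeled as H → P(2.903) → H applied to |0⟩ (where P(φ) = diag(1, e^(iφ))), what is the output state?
(0.01416 + 0.1182i)|0⟩ + (0.9858 - 0.1182i)|1⟩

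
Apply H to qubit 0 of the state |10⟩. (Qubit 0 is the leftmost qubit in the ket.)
1/√2|00⟩ - 1/√2|10⟩

H on qubit 0 mixes each pair of kets that differ only in qubit 0: amplitudes (a, b) of (|…0…⟩, |…1…⟩) become ((a + b)/√2, (a − b)/√2). Kets absent from the input have amplitude 0.
(|00⟩, |10⟩): (a, b) = (0, 1) → (1/√2, -1/√2)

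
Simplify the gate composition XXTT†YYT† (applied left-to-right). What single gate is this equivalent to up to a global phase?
T†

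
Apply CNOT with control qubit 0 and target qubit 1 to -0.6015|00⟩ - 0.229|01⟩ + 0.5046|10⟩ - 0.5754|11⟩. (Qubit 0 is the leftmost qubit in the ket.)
-0.6015|00⟩ - 0.229|01⟩ - 0.5754|10⟩ + 0.5046|11⟩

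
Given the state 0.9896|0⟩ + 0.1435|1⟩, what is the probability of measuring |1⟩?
0.02059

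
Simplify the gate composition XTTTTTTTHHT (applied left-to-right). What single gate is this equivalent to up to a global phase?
X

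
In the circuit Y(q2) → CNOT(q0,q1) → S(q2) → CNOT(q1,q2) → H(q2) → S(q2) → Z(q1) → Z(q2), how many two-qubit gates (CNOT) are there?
2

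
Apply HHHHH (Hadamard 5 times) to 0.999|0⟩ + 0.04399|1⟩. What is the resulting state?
0.7375|0⟩ + 0.6753|1⟩

H² = I, so H^5 = H: a single Hadamard. With (a, b) = (0.999, 0.04399), H gives ((a + b)/√2, (a − b)/√2) = (0.7375, 0.6753).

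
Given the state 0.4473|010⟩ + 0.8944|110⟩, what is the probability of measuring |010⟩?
0.2001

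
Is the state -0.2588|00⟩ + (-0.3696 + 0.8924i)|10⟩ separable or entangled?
Separable

Writing the state as a|00⟩ + b|01⟩ + c|10⟩ + d|11⟩, it is a product state iff ad − bc = 0.
Here (a, b, c, d) = (-0.2588, 0, (-0.3696 + 0.8924i), 0): ad − bc = (-0.2588)(0) − (0)(-0.3696 + 0.8924i) = 0, so the state is separable.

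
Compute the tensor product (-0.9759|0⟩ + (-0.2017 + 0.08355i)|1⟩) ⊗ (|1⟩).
-0.9759|01⟩ + (-0.2017 + 0.08355i)|11⟩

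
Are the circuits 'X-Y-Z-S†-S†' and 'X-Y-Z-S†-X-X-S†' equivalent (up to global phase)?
Yes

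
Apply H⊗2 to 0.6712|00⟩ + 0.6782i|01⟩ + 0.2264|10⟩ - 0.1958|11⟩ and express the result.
(0.3509 + 0.3391i)|00⟩ + (0.5467 - 0.3391i)|01⟩ + (0.3203 + 0.3391i)|10⟩ + (0.1245 - 0.3391i)|11⟩

H⊗2 gives amp(|y⟩) = (1/2) Σ_x (−1)^(x·y) amp(|x⟩), where x·y is the number of positions in which both x and y have a 1.
|00⟩: (0.6712 + 0.6782i + 0.2264 - 0.1958)/2 = (0.3509 + 0.3391i)
|01⟩: (0.6712 - 0.6782i + 0.2264 + 0.1958)/2 = (0.5467 - 0.3391i)
|10⟩: (0.6712 + 0.6782i - 0.2264 + 0.1958)/2 = (0.3203 + 0.3391i)
|11⟩: (0.6712 - 0.6782i - 0.2264 - 0.1958)/2 = (0.1245 - 0.3391i)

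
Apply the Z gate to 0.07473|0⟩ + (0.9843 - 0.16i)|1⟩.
0.07473|0⟩ + (-0.9843 + 0.16i)|1⟩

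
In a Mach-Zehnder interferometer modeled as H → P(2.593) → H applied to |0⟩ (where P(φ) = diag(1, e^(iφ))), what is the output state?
(0.07337 + 0.2607i)|0⟩ + (0.9266 - 0.2607i)|1⟩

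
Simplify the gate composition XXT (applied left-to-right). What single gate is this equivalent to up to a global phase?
T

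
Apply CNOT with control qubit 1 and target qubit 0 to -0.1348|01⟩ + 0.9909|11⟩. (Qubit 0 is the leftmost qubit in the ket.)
0.9909|01⟩ - 0.1348|11⟩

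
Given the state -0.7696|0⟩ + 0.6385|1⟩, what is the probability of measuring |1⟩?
0.4077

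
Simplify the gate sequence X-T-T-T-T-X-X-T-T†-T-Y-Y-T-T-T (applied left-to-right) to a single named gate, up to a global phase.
X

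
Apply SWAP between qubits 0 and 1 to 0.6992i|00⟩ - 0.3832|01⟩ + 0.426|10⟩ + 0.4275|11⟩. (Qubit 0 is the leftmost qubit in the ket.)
0.6992i|00⟩ + 0.426|01⟩ - 0.3832|10⟩ + 0.4275|11⟩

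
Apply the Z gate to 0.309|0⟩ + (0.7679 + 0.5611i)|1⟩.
0.309|0⟩ + (-0.7679 - 0.5611i)|1⟩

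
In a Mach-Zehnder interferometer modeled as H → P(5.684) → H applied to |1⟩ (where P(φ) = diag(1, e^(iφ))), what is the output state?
(0.0871 + 0.282i)|0⟩ + (0.9129 - 0.282i)|1⟩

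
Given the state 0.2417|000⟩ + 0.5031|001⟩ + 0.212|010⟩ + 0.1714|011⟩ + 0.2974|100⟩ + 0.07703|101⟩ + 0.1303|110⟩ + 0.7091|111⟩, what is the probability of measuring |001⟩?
0.2531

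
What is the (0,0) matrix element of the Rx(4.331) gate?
-0.5603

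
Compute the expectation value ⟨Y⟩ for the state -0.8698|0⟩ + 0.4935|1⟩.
0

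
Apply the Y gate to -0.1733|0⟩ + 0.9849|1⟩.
-0.9849i|0⟩ - 0.1733i|1⟩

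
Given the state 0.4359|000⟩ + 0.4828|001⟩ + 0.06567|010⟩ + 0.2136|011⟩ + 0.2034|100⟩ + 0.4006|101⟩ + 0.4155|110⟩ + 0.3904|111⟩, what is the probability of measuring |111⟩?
0.1524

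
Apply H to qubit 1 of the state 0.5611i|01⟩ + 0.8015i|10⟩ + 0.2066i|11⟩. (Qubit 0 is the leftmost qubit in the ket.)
0.3968i|00⟩ - 0.3968i|01⟩ + 0.7128i|10⟩ + 0.4207i|11⟩

H on qubit 1 mixes each pair of kets that differ only in qubit 1: amplitudes (a, b) of (|…0…⟩, |…1…⟩) become ((a + b)/√2, (a − b)/√2). Kets absent from the input have amplitude 0.
(|00⟩, |01⟩): (a, b) = (0, 0.5611i) → (0.3968i, -0.3968i)
(|10⟩, |11⟩): (a, b) = (0.8015i, 0.2066i) → (0.7128i, 0.4207i)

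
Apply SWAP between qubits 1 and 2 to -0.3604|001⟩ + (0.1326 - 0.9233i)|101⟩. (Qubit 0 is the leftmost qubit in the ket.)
-0.3604|010⟩ + (0.1326 - 0.9233i)|110⟩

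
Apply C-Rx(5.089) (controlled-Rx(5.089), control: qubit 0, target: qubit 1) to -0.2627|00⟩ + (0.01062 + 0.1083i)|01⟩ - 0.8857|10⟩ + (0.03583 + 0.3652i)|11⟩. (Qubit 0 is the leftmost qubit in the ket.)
-0.2627|00⟩ + (0.01062 + 0.1083i)|01⟩ + (0.9378 - 0.02015i)|10⟩ + (-0.02963 + 0.196i)|11⟩

C-Rx(5.089) leaves the control-|0⟩ kets |00⟩, |01⟩ unchanged and applies Rx(5.089) to qubit 1 on the control-|1⟩ pair (|10⟩, |11⟩).
Rx(5.089) = [[cos(θ/2), −i·sin(θ/2)], [−i·sin(θ/2), cos(θ/2)]]; θ = 5.089, cos(θ/2) ≈ -0.826974, sin(θ/2) ≈ 0.562241.
With a = amp(|10⟩) = -0.8857 and b = amp(|11⟩) = (0.03583 + 0.3652i):
new amp(|10⟩) = (-0.826974)·a + (-0.562241i)·b = (0.9378 - 0.02015i)
new amp(|11⟩) = (-0.562241i)·a + (-0.826974)·b = (-0.02963 + 0.196i)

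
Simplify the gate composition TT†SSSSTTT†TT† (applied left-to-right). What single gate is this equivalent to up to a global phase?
T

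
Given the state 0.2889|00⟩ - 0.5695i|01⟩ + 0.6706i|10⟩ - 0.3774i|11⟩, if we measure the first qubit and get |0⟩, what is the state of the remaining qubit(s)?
0.4524|0⟩ - 0.8918i|1⟩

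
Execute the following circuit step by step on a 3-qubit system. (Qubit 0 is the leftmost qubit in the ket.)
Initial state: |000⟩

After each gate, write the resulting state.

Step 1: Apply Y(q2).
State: i|001⟩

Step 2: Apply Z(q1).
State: i|001⟩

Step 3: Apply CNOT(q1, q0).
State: i|001⟩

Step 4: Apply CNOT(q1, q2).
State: i|001⟩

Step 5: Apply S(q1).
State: i|001⟩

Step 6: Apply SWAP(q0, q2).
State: i|100⟩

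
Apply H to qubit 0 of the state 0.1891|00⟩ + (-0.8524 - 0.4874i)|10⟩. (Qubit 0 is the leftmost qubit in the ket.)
(-0.469 - 0.3446i)|00⟩ + (0.7365 + 0.3446i)|10⟩

H on qubit 0 mixes each pair of kets that differ only in qubit 0: amplitudes (a, b) of (|…0…⟩, |…1…⟩) become ((a + b)/√2, (a − b)/√2). Kets absent from the input have amplitude 0.
(|00⟩, |10⟩): (a, b) = (0.1891, (-0.8524 - 0.4874i)) → ((-0.469 - 0.3446i), (0.7365 + 0.3446i))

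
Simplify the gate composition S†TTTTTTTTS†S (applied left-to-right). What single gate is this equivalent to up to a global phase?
S†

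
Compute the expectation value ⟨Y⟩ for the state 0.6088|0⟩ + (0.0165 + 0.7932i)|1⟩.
0.9658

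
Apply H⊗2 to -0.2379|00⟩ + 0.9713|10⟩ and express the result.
0.3667|00⟩ + 0.3667|01⟩ - 0.6046|10⟩ - 0.6046|11⟩

H⊗2 gives amp(|y⟩) = (1/2) Σ_x (−1)^(x·y) amp(|x⟩), where x·y is the number of positions in which both x and y have a 1.
|00⟩: (-0.2379 + 0.9713)/2 = 0.3667
|01⟩: (-0.2379 + 0.9713)/2 = 0.3667
|10⟩: (-0.2379 - 0.9713)/2 = -0.6046
|11⟩: (-0.2379 - 0.9713)/2 = -0.6046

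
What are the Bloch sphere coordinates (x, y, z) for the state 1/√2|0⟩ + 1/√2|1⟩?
(1, 0, 0)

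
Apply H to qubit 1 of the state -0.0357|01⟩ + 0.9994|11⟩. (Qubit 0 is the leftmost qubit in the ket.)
-0.02524|00⟩ + 0.02524|01⟩ + 0.7067|10⟩ - 0.7067|11⟩

H on qubit 1 mixes each pair of kets that differ only in qubit 1: amplitudes (a, b) of (|…0…⟩, |…1…⟩) become ((a + b)/√2, (a − b)/√2). Kets absent from the input have amplitude 0.
(|00⟩, |01⟩): (a, b) = (0, -0.0357) → (-0.02524, 0.02524)
(|10⟩, |11⟩): (a, b) = (0, 0.9994) → (0.7067, -0.7067)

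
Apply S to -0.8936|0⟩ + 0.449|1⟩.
-0.8936|0⟩ + 0.449i|1⟩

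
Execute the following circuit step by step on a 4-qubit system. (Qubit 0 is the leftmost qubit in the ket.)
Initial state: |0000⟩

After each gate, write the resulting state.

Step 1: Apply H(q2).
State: 1/√2|0000⟩ + 1/√2|0010⟩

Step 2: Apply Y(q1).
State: (1/√2)i|0100⟩ + (1/√2)i|0110⟩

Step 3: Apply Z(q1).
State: -(1/√2)i|0100⟩ - (1/√2)i|0110⟩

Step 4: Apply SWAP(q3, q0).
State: -(1/√2)i|0100⟩ - (1/√2)i|0110⟩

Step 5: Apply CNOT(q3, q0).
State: -(1/√2)i|0100⟩ - (1/√2)i|0110⟩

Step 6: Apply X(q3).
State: -(1/√2)i|0101⟩ - (1/√2)i|0111⟩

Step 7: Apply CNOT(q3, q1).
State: -(1/√2)i|0001⟩ - (1/√2)i|0011⟩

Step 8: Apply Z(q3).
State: (1/√2)i|0001⟩ + (1/√2)i|0011⟩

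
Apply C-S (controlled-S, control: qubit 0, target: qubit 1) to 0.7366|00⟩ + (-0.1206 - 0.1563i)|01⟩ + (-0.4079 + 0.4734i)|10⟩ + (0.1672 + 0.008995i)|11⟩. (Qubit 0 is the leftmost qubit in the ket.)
0.7366|00⟩ + (-0.1206 - 0.1563i)|01⟩ + (-0.4079 + 0.4734i)|10⟩ + (-0.008995 + 0.1672i)|11⟩

C-S leaves the control-|0⟩ kets |00⟩, |01⟩ unchanged and applies S to qubit 1 on the control-|1⟩ pair (|10⟩, |11⟩).
S = [[1, 0], [0, i]].
With a = amp(|10⟩) = (-0.4079 + 0.4734i) and b = amp(|11⟩) = (0.1672 + 0.008995i):
new amp(|10⟩) = (1)·a = (-0.4079 + 0.4734i)
new amp(|11⟩) = (i)·b = (-0.008995 + 0.1672i)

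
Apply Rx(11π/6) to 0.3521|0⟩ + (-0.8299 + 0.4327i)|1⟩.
(-0.2281 + 0.2148i)|0⟩ + (0.8016 - 0.5091i)|1⟩

Rx(11π/6) = [[cos(θ/2), −i·sin(θ/2)], [−i·sin(θ/2), cos(θ/2)]]; θ = 11π/6, cos(θ/2) ≈ -0.965926, sin(θ/2) ≈ 0.258819.
With a = amp(|0⟩) = 0.3521 and b = amp(|1⟩) = (-0.8299 + 0.4327i):
new amp(|0⟩) = (-0.965926)·a + (-0.258819i)·b = (-0.2281 + 0.2148i)
new amp(|1⟩) = (-0.258819i)·a + (-0.965926)·b = (0.8016 - 0.5091i)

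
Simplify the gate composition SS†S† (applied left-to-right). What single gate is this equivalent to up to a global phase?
S†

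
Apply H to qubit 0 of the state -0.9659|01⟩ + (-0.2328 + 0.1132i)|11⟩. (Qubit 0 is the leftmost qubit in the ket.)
(-0.8476 + 0.08004i)|01⟩ + (-0.5184 - 0.08004i)|11⟩

H on qubit 0 mixes each pair of kets that differ only in qubit 0: amplitudes (a, b) of (|…0…⟩, |…1…⟩) become ((a + b)/√2, (a − b)/√2). Kets absent from the input have amplitude 0.
(|01⟩, |11⟩): (a, b) = (-0.9659, (-0.2328 + 0.1132i)) → ((-0.8476 + 0.08004i), (-0.5184 - 0.08004i))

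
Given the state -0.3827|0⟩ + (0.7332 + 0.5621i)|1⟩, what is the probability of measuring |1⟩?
0.8535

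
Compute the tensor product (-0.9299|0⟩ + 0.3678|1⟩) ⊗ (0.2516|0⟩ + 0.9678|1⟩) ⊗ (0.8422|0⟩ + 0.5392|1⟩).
-0.197|000⟩ - 0.1262|001⟩ - 0.7579|010⟩ - 0.4853|011⟩ + 0.07794|100⟩ + 0.0499|101⟩ + 0.2998|110⟩ + 0.1919|111⟩

amp(|b₁b₂…⟩) = product of the factor amplitudes for bits b₁, b₂, …; only kets whose every factor amplitude is nonzero survive.
|000⟩: (-0.9299)(0.2516)(0.8422) = -0.197
|001⟩: (-0.9299)(0.2516)(0.5392) = -0.1262
|010⟩: (-0.9299)(0.9678)(0.8422) = -0.7579
|011⟩: (-0.9299)(0.9678)(0.5392) = -0.4853
|100⟩: (0.3678)(0.2516)(0.8422) = 0.07794
|101⟩: (0.3678)(0.2516)(0.5392) = 0.0499
|110⟩: (0.3678)(0.9678)(0.8422) = 0.2998
|111⟩: (0.3678)(0.9678)(0.5392) = 0.1919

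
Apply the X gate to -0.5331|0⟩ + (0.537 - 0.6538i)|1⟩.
(0.537 - 0.6538i)|0⟩ - 0.5331|1⟩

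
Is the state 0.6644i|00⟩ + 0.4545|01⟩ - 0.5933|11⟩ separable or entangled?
Entangled

Writing the state as a|00⟩ + b|01⟩ + c|10⟩ + d|11⟩, it is a product state iff ad − bc = 0.
Here (a, b, c, d) = (0.6644i, 0.4545, 0, -0.5933): ad − bc = (0.6644i)(-0.5933) − (0.4545)(0) = -0.3942i ≠ 0, so the state is entangled.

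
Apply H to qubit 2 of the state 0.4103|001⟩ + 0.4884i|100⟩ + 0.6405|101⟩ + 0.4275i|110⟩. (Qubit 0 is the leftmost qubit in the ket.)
0.2901|000⟩ - 0.2901|001⟩ + (0.4529 + 0.3454i)|100⟩ + (-0.4529 + 0.3454i)|101⟩ + 0.3023i|110⟩ + 0.3023i|111⟩

H on qubit 2 mixes each pair of kets that differ only in qubit 2: amplitudes (a, b) of (|…0…⟩, |…1…⟩) become ((a + b)/√2, (a − b)/√2). Kets absent from the input have amplitude 0.
(|000⟩, |001⟩): (a, b) = (0, 0.4103) → (0.2901, -0.2901)
(|100⟩, |101⟩): (a, b) = (0.4884i, 0.6405) → ((0.4529 + 0.3454i), (-0.4529 + 0.3454i))
(|110⟩, |111⟩): (a, b) = (0.4275i, 0) → (0.3023i, 0.3023i)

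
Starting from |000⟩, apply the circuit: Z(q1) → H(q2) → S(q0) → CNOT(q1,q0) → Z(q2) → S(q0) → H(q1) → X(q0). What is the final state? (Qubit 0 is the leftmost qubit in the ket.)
1/2|100⟩ - 1/2|101⟩ + 1/2|110⟩ - 1/2|111⟩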